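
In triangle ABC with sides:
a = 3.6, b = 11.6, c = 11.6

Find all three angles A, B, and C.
Law of cosines for each angle (a² = 12.96, b² = 134.56, c² = 134.56):
cos(A) = (b² + c² − a²)/(2bc) = (134.56 + 134.56 − 12.96)/(2·11.6·11.6) = 256.16/269.12 ≈ 0.951843  ⇒  A ≈ 17.8536°
cos(B) = (a² + c² − b²)/(2ac) = (12.96 + 134.56 − 134.56)/(2·3.6·11.6) = 12.96/83.52 ≈ 0.155172  ⇒  B ≈ 81.0732°
cos(C) = (a² + b² − c²)/(2ab) = (12.96 + 134.56 − 134.56)/(2·3.6·11.6) = 12.96/83.52 ≈ 0.155172  ⇒  C ≈ 81.0732°
Check: A + B + C ≈ 180°

A = 17.85°, B = 81.07°, C = 81.07°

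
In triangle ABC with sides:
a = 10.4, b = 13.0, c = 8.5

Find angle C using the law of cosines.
c² = a² + b² − 2ab·cos(C)  ⇒  cos(C) = (a² + b² − c²)/(2ab)
cos(C) = (10.4² + 13.0² − 8.5²)/(2·10.4·13.0) = (108.16 + 169 − 72.25)/270.4 = 204.91/270.4 ≈ 0.757803
C = arccos(0.757803) ≈ 40.7291°

C = 40.73°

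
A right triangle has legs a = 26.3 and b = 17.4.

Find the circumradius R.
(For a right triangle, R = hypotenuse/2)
Hypotenuse c = √(a² + b²) = √(691.69 + 302.76) = √994.45 ≈ 31.5349
R = c/2 ≈ 31.5349/2 ≈ 15.7675

R = 15.77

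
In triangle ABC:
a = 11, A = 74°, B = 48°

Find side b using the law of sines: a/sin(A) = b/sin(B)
a/sin(A) = b/sin(B)  ⇒  b = a·sin(B)/sin(A) = 11·sin(48°)/sin(74°)
sin(48°) ≈ 0.743145, sin(74°) ≈ 0.961262
b ≈ 11·0.743145/0.961262 ≈ 8.17459/0.961262 ≈ 8.50402

b = 8.504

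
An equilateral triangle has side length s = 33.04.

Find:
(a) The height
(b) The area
(a) The height splits the triangle into two 30-60-90 halves: h = s·√3/2 = 33.04·1.73205/2 ≈ 57.227/2 ≈ 28.6135
(b) Area = (√3/4)·s² = (√3/4)·33.04² = (√3/4)·1091.6416 ≈ 0.433013·1091.6416 ≈ 472.695

Height = 28.61, Area = 472.7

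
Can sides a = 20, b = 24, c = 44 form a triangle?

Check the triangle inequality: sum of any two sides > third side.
a + b vs c: 20 + 24 = 44 ≤ 44  ✗
a + c vs b: 20 + 44 = 64 > 24  ✓
b + c vs a: 24 + 44 = 68 > 20  ✓

No: 20 + 24 = 44 is not > 44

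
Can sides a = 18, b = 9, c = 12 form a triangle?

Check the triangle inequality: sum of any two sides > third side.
a + b vs c: 18 + 9 = 27 > 12  ✓
a + c vs b: 18 + 12 = 30 > 9  ✓
b + c vs a: 9 + 12 = 21 > 18  ✓

Yes, triangle inequality satisfied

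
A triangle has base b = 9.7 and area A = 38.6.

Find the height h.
A = ½·b·h  ⇒  h = 2A/b = 2·38.6/9.7 = 77.2/9.7 ≈ 7.95876

h = 7.959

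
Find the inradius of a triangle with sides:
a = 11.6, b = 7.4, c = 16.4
r = Area/s where s is the semi-perimeter.
s = (11.6 + 7.4 + 16.4)/2 = 35.4/2 = 17.7
Area = √(s(s−a)(s−b)(s−c)) = √(17.7·6.1·10.3·1.3) ≈ √1445.72 ≈ 38.0226
r ≈ 38.0226/17.7 ≈ 2.14817

r = 2.148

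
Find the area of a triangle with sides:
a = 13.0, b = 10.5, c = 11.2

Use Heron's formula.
s = (13.0 + 10.5 + 11.2)/2 = 34.7/2 = 17.35
s − a = 4.35, s − b = 6.85, s − c = 6.15
s(s−a)(s−b)(s−c) = 17.35·4.35·6.85·6.15 ≈ 3179.47
Area = √3179.47 ≈ 56.3868

Area = 56.39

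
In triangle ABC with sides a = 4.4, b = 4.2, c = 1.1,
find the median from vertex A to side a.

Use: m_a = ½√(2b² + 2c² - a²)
m_a = ½√(2·4.2² + 2·1.1² − 4.4²) = ½√(2·17.64 + 2·1.21 − 19.36) = ½√(35.28 + 2.42 − 19.36) = ½√18.34
√18.34 ≈ 4.28252, so m_a ≈ 2.14126

m_a = 2.141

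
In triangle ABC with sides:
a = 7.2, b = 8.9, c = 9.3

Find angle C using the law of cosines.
c² = a² + b² − 2ab·cos(C)  ⇒  cos(C) = (a² + b² − c²)/(2ab)
cos(C) = (7.2² + 8.9² − 9.3²)/(2·7.2·8.9) = (51.84 + 79.21 − 86.49)/128.16 = 44.56/128.16 ≈ 0.34769
C = arccos(0.34769) ≈ 69.6539°

C = 69.65°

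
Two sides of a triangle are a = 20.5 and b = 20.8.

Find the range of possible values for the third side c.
Triangle inequality: |a − b| < c < a + b
|a − b| = |20.5 − 20.8| = 0.3
a + b = 20.5 + 20.8 = 41.3

0.3 < c < 41.3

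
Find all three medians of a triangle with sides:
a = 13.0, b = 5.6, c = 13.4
Median formula: m_a = ½√(2b² + 2c² − a²) (and cyclically). a² = 169, b² = 31.36, c² = 179.56.
m_a = ½√(2·31.36 + 2·179.56 − 169) = ½√252.84 ≈ ½·15.9009 ≈ 7.95047
m_b = ½√(2·169 + 2·179.56 − 31.36) = ½√665.76 ≈ ½·25.8023 ≈ 12.9012
m_c = ½√(2·169 + 2·31.36 − 179.56) = ½√221.16 ≈ ½·14.8714 ≈ 7.43572

m_a = 7.95, m_b = 12.9, m_c = 7.436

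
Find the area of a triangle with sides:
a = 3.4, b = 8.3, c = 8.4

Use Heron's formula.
s = (3.4 + 8.3 + 8.4)/2 = 20.1/2 = 10.05
s − a = 6.65, s − b = 1.75, s − c = 1.65
s(s−a)(s−b)(s−c) = 10.05·6.65·1.75·1.65 ≈ 192.979
Area = √192.979 ≈ 13.8917

Area = 13.89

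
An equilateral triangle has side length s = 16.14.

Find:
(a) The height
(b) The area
(a) The height splits the triangle into two 30-60-90 halves: h = s·√3/2 = 16.14·1.73205/2 ≈ 27.9553/2 ≈ 13.9777
(b) Area = (√3/4)·s² = (√3/4)·16.14² = (√3/4)·260.4996 ≈ 0.433013·260.4996 ≈ 112.8

Height = 13.98, Area = 112.8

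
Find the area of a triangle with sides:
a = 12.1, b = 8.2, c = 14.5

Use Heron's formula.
s = (12.1 + 8.2 + 14.5)/2 = 34.8/2 = 17.4
s − a = 5.3, s − b = 9.2, s − c = 2.9
s(s−a)(s−b)(s−c) = 17.4·5.3·9.2·2.9 ≈ 2460.43
Area = √2460.43 ≈ 49.6027

Area = 49.6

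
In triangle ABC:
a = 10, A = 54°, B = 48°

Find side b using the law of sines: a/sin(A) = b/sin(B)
a/sin(A) = b/sin(B)  ⇒  b = a·sin(B)/sin(A) = 10·sin(48°)/sin(54°)
sin(48°) ≈ 0.743145, sin(54°) ≈ 0.809017
b ≈ 10·0.743145/0.809017 ≈ 7.43145/0.809017 ≈ 9.18578

b = 9.186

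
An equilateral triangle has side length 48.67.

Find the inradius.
r = Area/s with s the semi-perimeter.
Area = (√3/4)·48.67² = (√3/4)·2368.7689 ≈ 0.433013·2368.7689 ≈ 1025.71
s = 3·48.67/2 = 73.005
r ≈ 1025.71/73.005 ≈ 14.0498
(Equivalently r = side/(2√3) = 48.67/3.4641 ≈ 14.0498.)

r = 14.05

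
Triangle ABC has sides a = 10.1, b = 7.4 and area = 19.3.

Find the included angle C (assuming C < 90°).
Area = ½·a·b·sin(C)  ⇒  sin(C) = 2·Area/(a·b) = 2·19.3/(10.1·7.4) = 38.6/74.74 ≈ 0.516457
C = arcsin(0.516457) ≈ 31.0949° (taking the acute solution since C < 90°)

C = 31.09°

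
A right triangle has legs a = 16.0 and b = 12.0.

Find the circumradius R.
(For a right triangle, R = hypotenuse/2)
Hypotenuse c = √(a² + b²) = √(256 + 144) = √400 ≈ 20
R = c/2 ≈ 20/2 ≈ 10

R = 10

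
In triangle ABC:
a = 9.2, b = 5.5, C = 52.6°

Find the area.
Two sides and the included angle (SAS): A = ½·a·b·sin(C) = ½·9.2·5.5·sin(52.6°)
sin(52.6°) ≈ 0.794415
A ≈ ½·50.6·0.794415 = 25.3·0.794415 ≈ 20.0987

Area = 20.1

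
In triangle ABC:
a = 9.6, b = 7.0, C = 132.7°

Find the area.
Two sides and the included angle (SAS): A = ½·a·b·sin(C) = ½·9.6·7.0·sin(132.7°)
sin(132.7°) ≈ 0.734915
A ≈ ½·67.2·0.734915 = 33.6·0.734915 ≈ 24.6931

Area = 24.69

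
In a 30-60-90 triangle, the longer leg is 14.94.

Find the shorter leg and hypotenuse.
In a 30-60-90 triangle the sides are in ratio 1 : √3 : 2, so short leg = long leg/√3 and hypotenuse = 2·(short leg).
Short leg = 14.94/√3 ≈ 14.94/1.73205 ≈ 8.62561
Hypotenuse = 2·8.62561 ≈ 17.2512

Short leg = 8.626, Hypotenuse = 17.25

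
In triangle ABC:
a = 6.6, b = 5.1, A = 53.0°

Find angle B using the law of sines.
a/sin(A) = b/sin(B)  ⇒  sin(B) = b·sin(A)/a = 5.1·sin(53.0°)/6.6
sin(53.0°) ≈ 0.798636
sin(B) ≈ 5.1·0.798636/6.6 ≈ 4.07304/6.6 ≈ 0.617127
B = arcsin(0.617127) ≈ 38.1067°
(Since b ≤ a we need B ≤ A, so the obtuse alternative 180° − 38.1067° ≈ 141.893° is rejected.)

B = 38.11°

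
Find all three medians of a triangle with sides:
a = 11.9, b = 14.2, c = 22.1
Median formula: m_a = ½√(2b² + 2c² − a²) (and cyclically). a² = 141.61, b² = 201.64, c² = 488.41.
m_a = ½√(2·201.64 + 2·488.41 − 141.61) = ½√1238.49 ≈ ½·35.1922 ≈ 17.5961
m_b = ½√(2·141.61 + 2·488.41 − 201.64) = ½√1058.4 ≈ ½·32.5331 ≈ 16.2665
m_c = ½√(2·141.61 + 2·201.64 − 488.41) = ½√198.09 ≈ ½·14.0744 ≈ 7.03722

m_a = 17.6, m_b = 16.27, m_c = 7.037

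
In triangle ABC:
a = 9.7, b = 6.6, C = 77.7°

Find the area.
Two sides and the included angle (SAS): A = ½·a·b·sin(C) = ½·9.7·6.6·sin(77.7°)
sin(77.7°) ≈ 0.977046
A ≈ ½·64.02·0.977046 = 32.01·0.977046 ≈ 31.2752

Area = 31.28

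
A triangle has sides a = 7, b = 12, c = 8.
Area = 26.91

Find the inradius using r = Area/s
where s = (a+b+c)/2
s = (7 + 12 + 8)/2 = 27/2 = 13.5
r = Area/s = 26.91/13.5 ≈ 1.99333

r = 1.993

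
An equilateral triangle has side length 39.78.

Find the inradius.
r = Area/s with s the semi-perimeter.
Area = (√3/4)·39.78² = (√3/4)·1582.4484 ≈ 0.433013·1582.4484 ≈ 685.22
s = 3·39.78/2 = 59.67
r ≈ 685.22/59.67 ≈ 11.4835
(Equivalently r = side/(2√3) = 39.78/3.4641 ≈ 11.4835.)

r = 11.48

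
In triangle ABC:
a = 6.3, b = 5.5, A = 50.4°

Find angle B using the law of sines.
a/sin(A) = b/sin(B)  ⇒  sin(B) = b·sin(A)/a = 5.5·sin(50.4°)/6.3
sin(50.4°) ≈ 0.770513
sin(B) ≈ 5.5·0.770513/6.3 ≈ 4.23782/6.3 ≈ 0.67267
B = arcsin(0.67267) ≈ 42.2735°
(Since b ≤ a we need B ≤ A, so the obtuse alternative 180° − 42.2735° ≈ 137.727° is rejected.)

B = 42.27°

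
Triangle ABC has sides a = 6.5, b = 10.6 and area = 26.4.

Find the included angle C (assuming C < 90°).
Area = ½·a·b·sin(C)  ⇒  sin(C) = 2·Area/(a·b) = 2·26.4/(6.5·10.6) = 52.8/68.9 ≈ 0.766328
C = arcsin(0.766328) ≈ 50.0253° (taking the acute solution since C < 90°)

C = 50.03°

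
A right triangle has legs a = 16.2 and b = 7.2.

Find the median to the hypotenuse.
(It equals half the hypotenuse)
Hypotenuse c = √(a² + b²) = √(262.44 + 51.84) = √314.28 ≈ 17.7279
Median to hypotenuse = c/2 ≈ 17.7279/2 ≈ 8.86397

Median = 8.864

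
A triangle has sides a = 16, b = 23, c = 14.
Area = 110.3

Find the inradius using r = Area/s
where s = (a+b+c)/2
s = (16 + 23 + 14)/2 = 53/2 = 26.5
r = Area/s = 110.3/26.5 ≈ 4.16226

r = 4.162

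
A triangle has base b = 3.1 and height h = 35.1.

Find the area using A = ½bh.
A = ½·b·h = ½·3.1·35.1 = ½·108.81 = 54.405

Area = 54.405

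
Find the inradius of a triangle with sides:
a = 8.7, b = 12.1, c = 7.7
r = Area/s where s is the semi-perimeter.
s = (8.7 + 12.1 + 7.7)/2 = 28.5/2 = 14.25
Area = √(s(s−a)(s−b)(s−c)) = √(14.25·5.55·2.15·6.55) ≈ √1113.75 ≈ 33.3729
r ≈ 33.3729/14.25 ≈ 2.34196

r = 2.342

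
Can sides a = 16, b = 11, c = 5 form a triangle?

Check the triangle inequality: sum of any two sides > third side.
a + b vs c: 16 + 11 = 27 > 5  ✓
a + c vs b: 16 + 5 = 21 > 11  ✓
b + c vs a: 11 + 5 = 16 ≤ 16  ✗

No: 11 + 5 = 16 is not > 16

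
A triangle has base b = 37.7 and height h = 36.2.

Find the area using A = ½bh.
A = ½·b·h = ½·37.7·36.2 = ½·1364.74 = 682.37

Area = 682.37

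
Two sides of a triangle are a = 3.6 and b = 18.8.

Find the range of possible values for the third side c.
Triangle inequality: |a − b| < c < a + b
|a − b| = |3.6 − 18.8| = 15.2
a + b = 3.6 + 18.8 = 22.4

15.2 < c < 22.4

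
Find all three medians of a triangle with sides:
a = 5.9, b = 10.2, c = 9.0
Median formula: m_a = ½√(2b² + 2c² − a²) (and cyclically). a² = 34.81, b² = 104.04, c² = 81.
m_a = ½√(2·104.04 + 2·81 − 34.81) = ½√335.27 ≈ ½·18.3104 ≈ 9.15519
m_b = ½√(2·34.81 + 2·81 − 104.04) = ½√127.58 ≈ ½·11.2951 ≈ 5.64757
m_c = ½√(2·34.81 + 2·104.04 − 81) = ½√196.7 ≈ ½·14.025 ≈ 7.01249

m_a = 9.155, m_b = 5.648, m_c = 7.012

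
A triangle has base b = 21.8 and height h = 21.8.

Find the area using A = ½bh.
A = ½·b·h = ½·21.8·21.8 = ½·475.24 = 237.62

Area = 237.62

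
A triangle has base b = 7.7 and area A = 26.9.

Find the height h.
A = ½·b·h  ⇒  h = 2A/b = 2·26.9/7.7 = 53.8/7.7 ≈ 6.98701

h = 6.987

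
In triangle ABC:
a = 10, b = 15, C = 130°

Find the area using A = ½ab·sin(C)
A = ½·a·b·sin(C) = ½·10·15·sin(130°)
sin(130°) ≈ 0.766044
A ≈ ½·150·0.766044 = 75·0.766044 ≈ 57.4533

Area = 57.45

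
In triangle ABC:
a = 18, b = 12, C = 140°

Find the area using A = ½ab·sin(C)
A = ½·a·b·sin(C) = ½·18·12·sin(140°)
sin(140°) ≈ 0.642788
A ≈ ½·216·0.642788 = 108·0.642788 ≈ 69.4211

Area = 69.42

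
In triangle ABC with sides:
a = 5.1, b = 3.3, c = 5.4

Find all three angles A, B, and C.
Law of cosines for each angle (a² = 26.01, b² = 10.89, c² = 29.16):
cos(A) = (b² + c² − a²)/(2bc) = (10.89 + 29.16 − 26.01)/(2·3.3·5.4) = 14.04/35.64 ≈ 0.393939  ⇒  A ≈ 66.8002°
cos(B) = (a² + c² − b²)/(2ac) = (26.01 + 29.16 − 10.89)/(2·5.1·5.4) = 44.28/55.08 ≈ 0.803922  ⇒  B ≈ 36.4938°
cos(C) = (a² + b² − c²)/(2ab) = (26.01 + 10.89 − 29.16)/(2·5.1·3.3) = 7.74/33.66 ≈ 0.229947  ⇒  C ≈ 76.7061°
Check: A + B + C ≈ 180°

A = 66.8°, B = 36.49°, C = 76.71°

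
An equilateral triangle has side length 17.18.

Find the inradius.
r = Area/s with s the semi-perimeter.
Area = (√3/4)·17.18² = (√3/4)·295.1524 ≈ 0.433013·295.1524 ≈ 127.805
s = 3·17.18/2 = 25.77
r ≈ 127.805/25.77 ≈ 4.95944
(Equivalently r = side/(2√3) = 17.18/3.4641 ≈ 4.95944.)

r = 4.959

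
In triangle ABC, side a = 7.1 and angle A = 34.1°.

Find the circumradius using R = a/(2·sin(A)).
R = a/(2·sin(A)) = 7.1/(2·sin(34.1°))
sin(34.1°) ≈ 0.560639
R ≈ 7.1/(2·0.560639) = 7.1/1.12128 ≈ 6.33206

R = 6.332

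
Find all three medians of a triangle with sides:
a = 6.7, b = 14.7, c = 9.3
Median formula: m_a = ½√(2b² + 2c² − a²) (and cyclically). a² = 44.89, b² = 216.09, c² = 86.49.
m_a = ½√(2·216.09 + 2·86.49 − 44.89) = ½√560.27 ≈ ½·23.67 ≈ 11.835
m_b = ½√(2·44.89 + 2·86.49 − 216.09) = ½√46.67 ≈ ½·6.83154 ≈ 3.41577
m_c = ½√(2·44.89 + 2·216.09 − 86.49) = ½√435.47 ≈ ½·20.8679 ≈ 10.434

m_a = 11.84, m_b = 3.416, m_c = 10.43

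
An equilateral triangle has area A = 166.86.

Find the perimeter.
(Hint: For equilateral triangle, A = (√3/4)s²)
A = (√3/4)s²  ⇒  s² = 4A/√3 = 4·166.86/√3 = 667.44/1.73205 ≈ 385.347
s ≈ √385.347 ≈ 19.6302
Perimeter = 3s ≈ 3·19.6302 ≈ 58.8907

Perimeter = 58.89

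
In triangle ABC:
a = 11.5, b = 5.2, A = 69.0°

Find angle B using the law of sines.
a/sin(A) = b/sin(B)  ⇒  sin(B) = b·sin(A)/a = 5.2·sin(69.0°)/11.5
sin(69.0°) ≈ 0.93358
sin(B) ≈ 5.2·0.93358/11.5 ≈ 4.85462/11.5 ≈ 0.422141
B = arcsin(0.422141) ≈ 24.9698°
(Since b ≤ a we need B ≤ A, so the obtuse alternative 180° − 24.9698° ≈ 155.03° is rejected.)

B = 24.97°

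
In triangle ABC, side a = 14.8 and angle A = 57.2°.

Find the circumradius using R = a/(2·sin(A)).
R = a/(2·sin(A)) = 14.8/(2·sin(57.2°))
sin(57.2°) ≈ 0.840567
R ≈ 14.8/(2·0.840567) = 14.8/1.68113 ≈ 8.80359

R = 8.804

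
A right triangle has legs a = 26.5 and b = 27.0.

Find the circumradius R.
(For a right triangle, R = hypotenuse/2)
Hypotenuse c = √(a² + b²) = √(702.25 + 729) = √1431.25 ≈ 37.8319
R = c/2 ≈ 37.8319/2 ≈ 18.9159

R = 18.92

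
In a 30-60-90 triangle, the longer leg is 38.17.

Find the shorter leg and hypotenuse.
In a 30-60-90 triangle the sides are in ratio 1 : √3 : 2, so short leg = long leg/√3 and hypotenuse = 2·(short leg).
Short leg = 38.17/√3 ≈ 38.17/1.73205 ≈ 22.0375
Hypotenuse = 2·22.0375 ≈ 44.0749

Short leg = 22.04, Hypotenuse = 44.07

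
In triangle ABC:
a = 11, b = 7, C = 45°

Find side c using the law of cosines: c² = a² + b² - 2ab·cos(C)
c² = 11² + 7² − 2·11·7·cos(45°)
cos(45°) ≈ 0.707107
c² ≈ 121 + 49 − 154·(0.707107) ≈ 170 − 108.894 ≈ 61.1056
c ≈ √61.1056 ≈ 7.817

c = 7.817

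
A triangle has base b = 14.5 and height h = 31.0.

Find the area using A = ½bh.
A = ½·b·h = ½·14.5·31.0 = ½·449.5 = 224.75

Area = 224.75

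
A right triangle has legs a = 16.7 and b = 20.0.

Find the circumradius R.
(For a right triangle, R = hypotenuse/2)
Hypotenuse c = √(a² + b²) = √(278.89 + 400) = √678.89 ≈ 26.0555
R = c/2 ≈ 26.0555/2 ≈ 13.0278

R = 13.03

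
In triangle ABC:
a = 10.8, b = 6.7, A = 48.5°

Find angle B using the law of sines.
a/sin(A) = b/sin(B)  ⇒  sin(B) = b·sin(A)/a = 6.7·sin(48.5°)/10.8
sin(48.5°) ≈ 0.748956
sin(B) ≈ 6.7·0.748956/10.8 ≈ 5.018/10.8 ≈ 0.46463
B = arcsin(0.46463) ≈ 27.6863°
(Since b ≤ a we need B ≤ A, so the obtuse alternative 180° − 27.6863° ≈ 152.314° is rejected.)

B = 27.69°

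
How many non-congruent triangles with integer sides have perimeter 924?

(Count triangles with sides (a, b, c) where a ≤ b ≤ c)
Let a ≤ b ≤ c with a + b + c = 924. The only binding inequality is a + b > c, i.e. 924 − c > c, so c < 924/2; and c ≥ 924/3 since c is the largest side.
So 308 ≤ c ≤ 461. For each c, b runs from ⌈(924 − c)/2⌉ up to c (then a = 924 − b − c satisfies 1 ≤ a ≤ b automatically), giving c − ⌈(924 − c)/2⌉ + 1 choices.
Summing over c: 1 + 2 + 4 + 5 + … + 229 + 230  (154 terms, c = 308, …, 461) = 17787
Check (closed form: nearest integer to p²/48 for even p, (p+3)²/48 for odd p): 924²/48 = 853776/48 ≈ 17787.00 → 17787

17787 triangles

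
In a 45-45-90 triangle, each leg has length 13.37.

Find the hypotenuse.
In a 45-45-90 triangle the sides are in ratio 1 : 1 : √2, so hypotenuse = leg·√2.
Hypotenuse = 13.37·√2 ≈ 13.37·1.41421 ≈ 18.908

Hypotenuse = 13.37√2 = 18.91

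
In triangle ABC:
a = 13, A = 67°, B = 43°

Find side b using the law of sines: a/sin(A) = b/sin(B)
a/sin(A) = b/sin(B)  ⇒  b = a·sin(B)/sin(A) = 13·sin(43°)/sin(67°)
sin(43°) ≈ 0.681998, sin(67°) ≈ 0.920505
b ≈ 13·0.681998/0.920505 ≈ 8.86598/0.920505 ≈ 9.63165

b = 9.632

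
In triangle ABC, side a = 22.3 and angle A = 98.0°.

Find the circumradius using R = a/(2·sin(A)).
R = a/(2·sin(A)) = 22.3/(2·sin(98.0°))
sin(98.0°) ≈ 0.990268
R ≈ 22.3/(2·0.990268) = 22.3/1.98054 ≈ 11.2596

R = 11.26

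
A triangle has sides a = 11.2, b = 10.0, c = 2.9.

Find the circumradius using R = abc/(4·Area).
First find the area with Heron's formula.
s = (11.2 + 10.0 + 2.9)/2 = 12.05
Area = √(s(s−a)(s−b)(s−c)) = √(12.05·0.85·2.05·9.15) ≈ √192.124 ≈ 13.8609
abc = 11.2·10.0·2.9 = 324.8
R = abc/(4·Area) ≈ 324.8/(4·13.8609) = 324.8/55.4435 ≈ 5.85822

R = 5.858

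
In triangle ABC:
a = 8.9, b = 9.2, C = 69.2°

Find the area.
Two sides and the included angle (SAS): A = ½·a·b·sin(C) = ½·8.9·9.2·sin(69.2°)
sin(69.2°) ≈ 0.934826
A ≈ ½·81.88·0.934826 = 40.94·0.934826 ≈ 38.2718

Area = 38.27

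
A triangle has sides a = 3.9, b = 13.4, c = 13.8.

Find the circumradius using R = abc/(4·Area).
First find the area with Heron's formula.
s = (3.9 + 13.4 + 13.8)/2 = 15.55
Area = √(s(s−a)(s−b)(s−c)) = √(15.55·11.65·2.15·1.75) ≈ √681.605 ≈ 26.1076
abc = 3.9·13.4·13.8 = 721.188
R = abc/(4·Area) ≈ 721.188/(4·26.1076) = 721.188/104.43 ≈ 6.90593

R = 6.906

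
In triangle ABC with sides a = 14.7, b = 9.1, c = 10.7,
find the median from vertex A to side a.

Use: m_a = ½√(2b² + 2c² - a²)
m_a = ½√(2·9.1² + 2·10.7² − 14.7²) = ½√(2·82.81 + 2·114.49 − 216.09) = ½√(165.62 + 228.98 − 216.09) = ½√178.51
√178.51 ≈ 13.3608, so m_a ≈ 6.68038

m_a = 6.68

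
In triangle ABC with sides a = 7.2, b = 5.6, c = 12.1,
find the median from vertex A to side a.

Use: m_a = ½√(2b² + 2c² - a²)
m_a = ½√(2·5.6² + 2·12.1² − 7.2²) = ½√(2·31.36 + 2·146.41 − 51.84) = ½√(62.72 + 292.82 − 51.84) = ½√303.7
√303.7 ≈ 17.427, so m_a ≈ 8.7135

m_a = 8.713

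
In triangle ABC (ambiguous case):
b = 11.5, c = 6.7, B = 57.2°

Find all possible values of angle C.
b/sin(B) = c/sin(C)  ⇒  sin(C) = c·sin(B)/b = 6.7·sin(57.2°)/11.5
sin(57.2°) ≈ 0.840567
sin(C) ≈ 6.7·0.840567/11.5 ≈ 5.6318/11.5 ≈ 0.489721
Candidate 1: C₁ = arcsin(0.489721) ≈ 29.3223°  →  A = 180° − 57.2° − 29.3223° ≈ 93.4777° > 0, valid
Candidate 2: C₂ = 180° − C₁ ≈ 150.678°  →  A = 180° − 57.2° − 150.678° ≈ -27.8777° ≤ 0, not a valid triangle

C = 29.32° (one solution)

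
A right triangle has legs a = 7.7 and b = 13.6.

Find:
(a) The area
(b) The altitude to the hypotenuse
(a) The legs are perpendicular, so Area = ½·a·b = ½·7.7·13.6 = ½·104.72 = 52.36
(b) Hypotenuse c = √(a² + b²) = √(59.29 + 184.96) = √244.25 ≈ 15.6285
    Area = ½·c·h_c  ⇒  h_c = 2·Area/c = 104.72/15.6285 ≈ 6.70058

Area = 52.36, h_c = 6.701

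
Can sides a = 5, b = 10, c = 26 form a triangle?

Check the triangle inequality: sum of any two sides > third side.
a + b vs c: 5 + 10 = 15 ≤ 26  ✗
a + c vs b: 5 + 26 = 31 > 10  ✓
b + c vs a: 10 + 26 = 36 > 5  ✓

No: 5 + 10 = 15 is not > 26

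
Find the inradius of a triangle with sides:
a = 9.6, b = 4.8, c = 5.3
r = Area/s where s is the semi-perimeter.
s = (9.6 + 4.8 + 5.3)/2 = 19.7/2 = 9.85
Area = √(s(s−a)(s−b)(s−c)) = √(9.85·0.25·5.05·4.55) ≈ √56.5821 ≈ 7.52211
r ≈ 7.52211/9.85 ≈ 0.763666

r = 0.7637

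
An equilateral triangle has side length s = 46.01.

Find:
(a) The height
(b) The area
(a) The height splits the triangle into two 30-60-90 halves: h = s·√3/2 = 46.01·1.73205/2 ≈ 79.6917/2 ≈ 39.8458
(b) Area = (√3/4)·s² = (√3/4)·46.01² = (√3/4)·2116.9201 ≈ 0.433013·2116.9201 ≈ 916.653

Height = 39.85, Area = 916.7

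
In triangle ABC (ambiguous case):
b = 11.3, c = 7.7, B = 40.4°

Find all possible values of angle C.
b/sin(B) = c/sin(C)  ⇒  sin(C) = c·sin(B)/b = 7.7·sin(40.4°)/11.3
sin(40.4°) ≈ 0.64812
sin(C) ≈ 7.7·0.64812/11.3 ≈ 4.99052/11.3 ≈ 0.441639
Candidate 1: C₁ = arcsin(0.441639) ≈ 26.2085°  →  A = 180° − 40.4° − 26.2085° ≈ 113.391° > 0, valid
Candidate 2: C₂ = 180° − C₁ ≈ 153.791°  →  A = 180° − 40.4° − 153.791° ≈ -14.1915° ≤ 0, not a valid triangle

C = 26.21° (one solution)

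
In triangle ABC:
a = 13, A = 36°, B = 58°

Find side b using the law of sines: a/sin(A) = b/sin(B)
a/sin(A) = b/sin(B)  ⇒  b = a·sin(B)/sin(A) = 13·sin(58°)/sin(36°)
sin(58°) ≈ 0.848048, sin(36°) ≈ 0.587785
b ≈ 13·0.848048/0.587785 ≈ 11.0246/0.587785 ≈ 18.7562

b = 18.76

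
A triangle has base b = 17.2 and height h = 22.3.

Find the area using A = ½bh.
A = ½·b·h = ½·17.2·22.3 = ½·383.56 = 191.78

Area = 191.78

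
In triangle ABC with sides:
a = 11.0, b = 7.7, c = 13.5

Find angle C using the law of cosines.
c² = a² + b² − 2ab·cos(C)  ⇒  cos(C) = (a² + b² − c²)/(2ab)
cos(C) = (11.0² + 7.7² − 13.5²)/(2·11.0·7.7) = (121 + 59.29 − 182.25)/169.4 = -1.96/169.4 ≈ -0.0115702
C = arccos(-0.0115702) ≈ 90.6629°

C = 90.66°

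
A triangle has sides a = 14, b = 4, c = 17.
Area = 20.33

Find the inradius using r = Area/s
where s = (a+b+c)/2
s = (14 + 4 + 17)/2 = 35/2 = 17.5
r = Area/s = 20.33/17.5 ≈ 1.16171

r = 1.162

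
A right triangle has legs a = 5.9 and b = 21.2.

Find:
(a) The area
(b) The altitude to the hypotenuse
(a) The legs are perpendicular, so Area = ½·a·b = ½·5.9·21.2 = ½·125.08 = 62.54
(b) Hypotenuse c = √(a² + b²) = √(34.81 + 449.44) = √484.25 ≈ 22.0057
    Area = ½·c·h_c  ⇒  h_c = 2·Area/c = 125.08/22.0057 ≈ 5.68399

Area = 62.54, h_c = 5.684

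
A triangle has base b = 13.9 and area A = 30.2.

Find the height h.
A = ½·b·h  ⇒  h = 2A/b = 2·30.2/13.9 = 60.4/13.9 ≈ 4.34532

h = 4.345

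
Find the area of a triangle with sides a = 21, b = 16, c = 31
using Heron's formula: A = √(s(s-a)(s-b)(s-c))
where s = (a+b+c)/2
s = (21 + 16 + 31)/2 = 68/2 = 34
s − a = 13, s − b = 18, s − c = 3
s(s−a)(s−b)(s−c) = 34·13·18·3 = 23868
Area = √23868 ≈ 154.493

s = 34.0, Area = 154.5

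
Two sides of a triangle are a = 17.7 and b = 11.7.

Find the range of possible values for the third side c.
Triangle inequality: |a − b| < c < a + b
|a − b| = |17.7 − 11.7| = 6
a + b = 17.7 + 11.7 = 29.4

6 < c < 29.4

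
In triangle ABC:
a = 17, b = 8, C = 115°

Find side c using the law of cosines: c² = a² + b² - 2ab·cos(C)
c² = 17² + 8² − 2·17·8·cos(115°)
cos(115°) ≈ -0.422618
c² ≈ 289 + 64 − 272·(-0.422618) ≈ 353 + 114.952 ≈ 467.952
c ≈ √467.952 ≈ 21.6322

c = 21.63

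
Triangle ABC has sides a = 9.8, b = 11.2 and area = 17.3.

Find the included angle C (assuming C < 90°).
Area = ½·a·b·sin(C)  ⇒  sin(C) = 2·Area/(a·b) = 2·17.3/(9.8·11.2) = 34.6/109.76 ≈ 0.315233
C = arcsin(0.315233) ≈ 18.3749° (taking the acute solution since C < 90°)

C = 18.37°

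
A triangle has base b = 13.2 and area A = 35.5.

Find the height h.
A = ½·b·h  ⇒  h = 2A/b = 2·35.5/13.2 = 71/13.2 ≈ 5.37879

h = 5.379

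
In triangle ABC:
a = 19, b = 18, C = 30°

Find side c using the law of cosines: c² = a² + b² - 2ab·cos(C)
c² = 19² + 18² − 2·19·18·cos(30°)
cos(30°) ≈ 0.866025
c² ≈ 361 + 324 − 684·(0.866025) ≈ 685 − 592.361 ≈ 92.6386
c ≈ √92.6386 ≈ 9.6249

c = 9.625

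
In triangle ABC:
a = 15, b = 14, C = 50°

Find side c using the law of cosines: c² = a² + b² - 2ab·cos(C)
c² = 15² + 14² − 2·15·14·cos(50°)
cos(50°) ≈ 0.642788
c² ≈ 225 + 196 − 420·(0.642788) ≈ 421 − 269.971 ≈ 151.029
c ≈ √151.029 ≈ 12.2894

c = 12.29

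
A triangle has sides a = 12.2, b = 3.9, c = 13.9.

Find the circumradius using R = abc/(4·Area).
First find the area with Heron's formula.
s = (12.2 + 3.9 + 13.9)/2 = 15
Area = √(s(s−a)(s−b)(s−c)) = √(15·2.8·11.1·1.1) ≈ √512.82 ≈ 22.6455
abc = 12.2·3.9·13.9 = 661.362
R = abc/(4·Area) ≈ 661.362/(4·22.6455) = 661.362/90.5821 ≈ 7.30124

R = 7.301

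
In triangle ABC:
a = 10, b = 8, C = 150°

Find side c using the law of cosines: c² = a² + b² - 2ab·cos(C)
c² = 10² + 8² − 2·10·8·cos(150°)
cos(150°) ≈ -0.866025
c² ≈ 100 + 64 − 160·(-0.866025) ≈ 164 + 138.564 ≈ 302.564
c ≈ √302.564 ≈ 17.3944

c = 17.39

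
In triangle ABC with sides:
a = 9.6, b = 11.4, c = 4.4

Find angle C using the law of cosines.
c² = a² + b² − 2ab·cos(C)  ⇒  cos(C) = (a² + b² − c²)/(2ab)
cos(C) = (9.6² + 11.4² − 4.4²)/(2·9.6·11.4) = (92.16 + 129.96 − 19.36)/218.88 = 202.76/218.88 ≈ 0.926352
C = arccos(0.926352) ≈ 22.1268°

C = 22.13°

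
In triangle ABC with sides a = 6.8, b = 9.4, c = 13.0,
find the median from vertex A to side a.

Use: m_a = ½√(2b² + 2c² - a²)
m_a = ½√(2·9.4² + 2·13.0² − 6.8²) = ½√(2·88.36 + 2·169 − 46.24) = ½√(176.72 + 338 − 46.24) = ½√468.48
√468.48 ≈ 21.6444, so m_a ≈ 10.8222

m_a = 10.82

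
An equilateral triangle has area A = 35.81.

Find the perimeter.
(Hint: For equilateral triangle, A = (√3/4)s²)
A = (√3/4)s²  ⇒  s² = 4A/√3 = 4·35.81/√3 = 143.24/1.73205 ≈ 82.6997
s ≈ √82.6997 ≈ 9.09393
Perimeter = 3s ≈ 3·9.09393 ≈ 27.2818

Perimeter = 27.28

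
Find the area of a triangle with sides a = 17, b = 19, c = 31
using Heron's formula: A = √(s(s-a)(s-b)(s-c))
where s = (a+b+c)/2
s = (17 + 19 + 31)/2 = 67/2 = 33.5
s − a = 16.5, s − b = 14.5, s − c = 2.5
s(s−a)(s−b)(s−c) = 33.5·16.5·14.5·2.5 = 20037.1875
Area = √20037.1875 ≈ 141.553

s = 33.5, Area = 141.6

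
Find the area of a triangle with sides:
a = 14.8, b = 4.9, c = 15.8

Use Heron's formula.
s = (14.8 + 4.9 + 15.8)/2 = 35.5/2 = 17.75
s − a = 2.95, s − b = 12.85, s − c = 1.95
s(s−a)(s−b)(s−c) = 17.75·2.95·12.85·1.95 ≈ 1312.07
Area = √1312.07 ≈ 36.2226

Area = 36.22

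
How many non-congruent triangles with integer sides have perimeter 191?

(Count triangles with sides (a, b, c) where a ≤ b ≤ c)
Let a ≤ b ≤ c with a + b + c = 191. The only binding inequality is a + b > c, i.e. 191 − c > c, so c < 191/2; and c ≥ 191/3 since c is the largest side.
So 64 ≤ c ≤ 95. For each c, b runs from ⌈(191 − c)/2⌉ up to c (then a = 191 − b − c satisfies 1 ≤ a ≤ b automatically), giving c − ⌈(191 − c)/2⌉ + 1 choices.
Summing over c: 1 + 3 + 4 + 6 + … + 46 + 48  (32 terms, c = 64, …, 95) = 784
Check (closed form: nearest integer to p²/48 for even p, (p+3)²/48 for odd p): (191+3)²/48 = 194²/48 = 37636/48 ≈ 784.08 → 784

784 triangles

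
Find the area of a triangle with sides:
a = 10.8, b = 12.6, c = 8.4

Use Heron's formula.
s = (10.8 + 12.6 + 8.4)/2 = 31.8/2 = 15.9
s − a = 5.1, s − b = 3.3, s − c = 7.5
s(s−a)(s−b)(s−c) = 15.9·5.1·3.3·7.5 ≈ 2006.98
Area = √2006.98 ≈ 44.7993

Area = 44.8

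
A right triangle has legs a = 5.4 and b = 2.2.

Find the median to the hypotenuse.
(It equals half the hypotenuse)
Hypotenuse c = √(a² + b²) = √(29.16 + 4.84) = √34 ≈ 5.83095
Median to hypotenuse = c/2 ≈ 5.83095/2 ≈ 2.91548

Median = 2.915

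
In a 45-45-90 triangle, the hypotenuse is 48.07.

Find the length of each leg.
In a 45-45-90 triangle hypotenuse = leg·√2, so leg = hypotenuse/√2.
Leg = 48.07/√2 ≈ 48.07/1.41421 ≈ 33.9906

Each leg = 33.99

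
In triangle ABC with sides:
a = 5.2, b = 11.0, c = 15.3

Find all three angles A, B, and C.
Law of cosines for each angle (a² = 27.04, b² = 121, c² = 234.09):
cos(A) = (b² + c² − a²)/(2bc) = (121 + 234.09 − 27.04)/(2·11.0·15.3) = 328.05/336.6 ≈ 0.974599  ⇒  A ≈ 12.9416°
cos(B) = (a² + c² − b²)/(2ac) = (27.04 + 234.09 − 121)/(2·5.2·15.3) = 140.13/159.12 ≈ 0.880656  ⇒  B ≈ 28.2784°
cos(C) = (a² + b² − c²)/(2ab) = (27.04 + 121 − 234.09)/(2·5.2·11.0) = -86.05/114.4 ≈ -0.752185  ⇒  C ≈ 138.78°
Check: A + B + C ≈ 180°

A = 12.94°, B = 28.28°, C = 138.8°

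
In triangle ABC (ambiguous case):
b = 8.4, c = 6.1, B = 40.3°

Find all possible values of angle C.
b/sin(B) = c/sin(C)  ⇒  sin(C) = c·sin(B)/b = 6.1·sin(40.3°)/8.4
sin(40.3°) ≈ 0.64679
sin(C) ≈ 6.1·0.64679/8.4 ≈ 3.94542/8.4 ≈ 0.469693
Candidate 1: C₁ = arcsin(0.469693) ≈ 28.0143°  →  A = 180° − 40.3° − 28.0143° ≈ 111.686° > 0, valid
Candidate 2: C₂ = 180° − C₁ ≈ 151.986°  →  A = 180° − 40.3° − 151.986° ≈ -12.2857° ≤ 0, not a valid triangle

C = 28.01° (one solution)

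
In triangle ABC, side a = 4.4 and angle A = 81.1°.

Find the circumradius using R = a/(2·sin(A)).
R = a/(2·sin(A)) = 4.4/(2·sin(81.1°))
sin(81.1°) ≈ 0.98796
R ≈ 4.4/(2·0.98796) = 4.4/1.97592 ≈ 2.22681

R = 2.227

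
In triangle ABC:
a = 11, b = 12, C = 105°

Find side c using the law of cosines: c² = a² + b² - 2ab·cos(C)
c² = 11² + 12² − 2·11·12·cos(105°)
cos(105°) ≈ -0.258819
c² ≈ 121 + 144 − 264·(-0.258819) ≈ 265 + 68.3282 ≈ 333.328
c ≈ √333.328 ≈ 18.2573

c = 18.26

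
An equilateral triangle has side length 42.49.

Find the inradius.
r = Area/s with s the semi-perimeter.
Area = (√3/4)·42.49² = (√3/4)·1805.4001 ≈ 0.433013·1805.4001 ≈ 781.761
s = 3·42.49/2 = 63.735
r ≈ 781.761/63.735 ≈ 12.2658
(Equivalently r = side/(2√3) = 42.49/3.4641 ≈ 12.2658.)

r = 12.27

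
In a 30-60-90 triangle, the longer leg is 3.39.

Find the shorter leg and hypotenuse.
In a 30-60-90 triangle the sides are in ratio 1 : √3 : 2, so short leg = long leg/√3 and hypotenuse = 2·(short leg).
Short leg = 3.39/√3 ≈ 3.39/1.73205 ≈ 1.95722
Hypotenuse = 2·1.95722 ≈ 3.91443

Short leg = 1.957, Hypotenuse = 3.914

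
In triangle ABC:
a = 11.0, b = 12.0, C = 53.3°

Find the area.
Two sides and the included angle (SAS): A = ½·a·b·sin(C) = ½·11.0·12.0·sin(53.3°)
sin(53.3°) ≈ 0.801776
A ≈ ½·132·0.801776 = 66·0.801776 ≈ 52.9172

Area = 52.92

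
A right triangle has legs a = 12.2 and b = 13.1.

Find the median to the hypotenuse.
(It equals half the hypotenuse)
Hypotenuse c = √(a² + b²) = √(148.84 + 171.61) = √320.45 ≈ 17.9011
Median to hypotenuse = c/2 ≈ 17.9011/2 ≈ 8.95056

Median = 8.951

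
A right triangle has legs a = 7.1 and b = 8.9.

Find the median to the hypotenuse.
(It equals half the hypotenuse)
Hypotenuse c = √(a² + b²) = √(50.41 + 79.21) = √129.62 ≈ 11.3851
Median to hypotenuse = c/2 ≈ 11.3851/2 ≈ 5.69254

Median = 5.693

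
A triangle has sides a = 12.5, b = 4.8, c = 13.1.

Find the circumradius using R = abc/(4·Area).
First find the area with Heron's formula.
s = (12.5 + 4.8 + 13.1)/2 = 15.2
Area = √(s(s−a)(s−b)(s−c)) = √(15.2·2.7·10.4·2.1) ≈ √896.314 ≈ 29.9385
abc = 12.5·4.8·13.1 = 786
R = abc/(4·Area) ≈ 786/(4·29.9385) = 786/119.754 ≈ 6.56346

R = 6.563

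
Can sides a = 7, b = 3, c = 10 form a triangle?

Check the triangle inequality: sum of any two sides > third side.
a + b vs c: 7 + 3 = 10 ≤ 10  ✗
a + c vs b: 7 + 10 = 17 > 3  ✓
b + c vs a: 3 + 10 = 13 > 7  ✓

No: 7 + 3 = 10 is not > 10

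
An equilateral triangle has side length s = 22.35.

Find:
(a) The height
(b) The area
(a) The height splits the triangle into two 30-60-90 halves: h = s·√3/2 = 22.35·1.73205/2 ≈ 38.7113/2 ≈ 19.3557
(b) Area = (√3/4)·s² = (√3/4)·22.35² = (√3/4)·499.5225 ≈ 0.433013·499.5225 ≈ 216.3

Height = 19.36, Area = 216.3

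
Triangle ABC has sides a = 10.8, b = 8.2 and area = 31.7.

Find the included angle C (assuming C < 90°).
Area = ½·a·b·sin(C)  ⇒  sin(C) = 2·Area/(a·b) = 2·31.7/(10.8·8.2) = 63.4/88.56 ≈ 0.715899
C = arcsin(0.715899) ≈ 45.7169° (taking the acute solution since C < 90°)

C = 45.72°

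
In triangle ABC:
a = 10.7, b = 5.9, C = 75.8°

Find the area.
Two sides and the included angle (SAS): A = ½·a·b·sin(C) = ½·10.7·5.9·sin(75.8°)
sin(75.8°) ≈ 0.969445
A ≈ ½·63.13·0.969445 = 31.565·0.969445 ≈ 30.6005

Area = 30.6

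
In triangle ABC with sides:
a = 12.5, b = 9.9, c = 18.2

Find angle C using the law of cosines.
c² = a² + b² − 2ab·cos(C)  ⇒  cos(C) = (a² + b² − c²)/(2ab)
cos(C) = (12.5² + 9.9² − 18.2²)/(2·12.5·9.9) = (156.25 + 98.01 − 331.24)/247.5 = -76.98/247.5 ≈ -0.31103
C = arccos(-0.31103) ≈ 108.121°

C = 108.1°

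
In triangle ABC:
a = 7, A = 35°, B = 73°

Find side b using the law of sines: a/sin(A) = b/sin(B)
a/sin(A) = b/sin(B)  ⇒  b = a·sin(B)/sin(A) = 7·sin(73°)/sin(35°)
sin(73°) ≈ 0.956305, sin(35°) ≈ 0.573576
b ≈ 7·0.956305/0.573576 ≈ 6.69413/0.573576 ≈ 11.6709

b = 11.67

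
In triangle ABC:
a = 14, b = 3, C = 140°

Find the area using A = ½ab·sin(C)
A = ½·a·b·sin(C) = ½·14·3·sin(140°)
sin(140°) ≈ 0.642788
A ≈ ½·42·0.642788 = 21·0.642788 ≈ 13.4985

Area = 13.5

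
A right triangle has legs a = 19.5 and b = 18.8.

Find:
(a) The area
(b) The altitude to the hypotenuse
(a) The legs are perpendicular, so Area = ½·a·b = ½·19.5·18.8 = ½·366.6 = 183.3
(b) Hypotenuse c = √(a² + b²) = √(380.25 + 353.44) = √733.69 ≈ 27.0867
    Area = ½·c·h_c  ⇒  h_c = 2·Area/c = 366.6/27.0867 ≈ 13.5343

Area = 183.3, h_c = 13.53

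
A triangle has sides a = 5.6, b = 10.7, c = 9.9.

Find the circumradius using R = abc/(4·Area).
First find the area with Heron's formula.
s = (5.6 + 10.7 + 9.9)/2 = 13.1
Area = √(s(s−a)(s−b)(s−c)) = √(13.1·7.5·2.4·3.2) ≈ √754.56 ≈ 27.4693
abc = 5.6·10.7·9.9 = 593.208
R = abc/(4·Area) ≈ 593.208/(4·27.4693) = 593.208/109.877 ≈ 5.39884

R = 5.399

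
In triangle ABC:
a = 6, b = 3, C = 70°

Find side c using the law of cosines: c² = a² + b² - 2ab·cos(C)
c² = 6² + 3² − 2·6·3·cos(70°)
cos(70°) ≈ 0.34202
c² ≈ 36 + 9 − 36·(0.34202) ≈ 45 − 12.3127 ≈ 32.6873
c ≈ √32.6873 ≈ 5.71728

c = 5.717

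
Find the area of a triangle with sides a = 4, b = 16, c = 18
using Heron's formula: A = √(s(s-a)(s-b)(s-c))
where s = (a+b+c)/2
s = (4 + 16 + 18)/2 = 38/2 = 19
s − a = 15, s − b = 3, s − c = 1
s(s−a)(s−b)(s−c) = 19·15·3·1 = 855
Area = √855 ≈ 29.2404

s = 19.0, Area = 29.24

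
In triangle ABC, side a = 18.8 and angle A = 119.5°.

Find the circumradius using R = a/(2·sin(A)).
R = a/(2·sin(A)) = 18.8/(2·sin(119.5°))
sin(119.5°) ≈ 0.870356
R ≈ 18.8/(2·0.870356) = 18.8/1.74071 ≈ 10.8002

R = 10.8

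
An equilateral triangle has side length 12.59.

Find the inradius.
r = Area/s with s the semi-perimeter.
Area = (√3/4)·12.59² = (√3/4)·158.5081 ≈ 0.433013·158.5081 ≈ 68.636
s = 3·12.59/2 = 18.885
r ≈ 68.636/18.885 ≈ 3.63442
(Equivalently r = side/(2√3) = 12.59/3.4641 ≈ 3.63442.)

r = 3.634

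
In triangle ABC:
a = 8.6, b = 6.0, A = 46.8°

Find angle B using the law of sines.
a/sin(A) = b/sin(B)  ⇒  sin(B) = b·sin(A)/a = 6.0·sin(46.8°)/8.6
sin(46.8°) ≈ 0.728969
sin(B) ≈ 6.0·0.728969/8.6 ≈ 4.37381/8.6 ≈ 0.508583
B = arcsin(0.508583) ≈ 30.5695°
(Since b ≤ a we need B ≤ A, so the obtuse alternative 180° − 30.5695° ≈ 149.431° is rejected.)

B = 30.57°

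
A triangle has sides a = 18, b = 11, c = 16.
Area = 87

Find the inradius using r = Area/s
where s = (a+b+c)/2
s = (18 + 11 + 16)/2 = 45/2 = 22.5
r = Area/s = 87/22.5 ≈ 3.86667

r = 3.867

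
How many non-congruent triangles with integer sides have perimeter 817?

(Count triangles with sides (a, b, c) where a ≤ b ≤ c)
Let a ≤ b ≤ c with a + b + c = 817. The only binding inequality is a + b > c, i.e. 817 − c > c, so c < 817/2; and c ≥ 817/3 since c is the largest side.
So 273 ≤ c ≤ 408. For each c, b runs from ⌈(817 − c)/2⌉ up to c (then a = 817 − b − c satisfies 1 ≤ a ≤ b automatically), giving c − ⌈(817 − c)/2⌉ + 1 choices.
Summing over c: 2 + 3 + 5 + 6 + … + 203 + 204  (136 terms, c = 273, …, 408) = 14008
Check (closed form: nearest integer to p²/48 for even p, (p+3)²/48 for odd p): (817+3)²/48 = 820²/48 = 672400/48 ≈ 14008.33 → 14008

14008 triangles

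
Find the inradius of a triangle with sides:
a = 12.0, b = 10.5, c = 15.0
r = Area/s where s is the semi-perimeter.
s = (12.0 + 10.5 + 15.0)/2 = 37.5/2 = 18.75
Area = √(s(s−a)(s−b)(s−c)) = √(18.75·6.75·8.25·3.75) ≈ √3915.53 ≈ 62.5742
r ≈ 62.5742/18.75 ≈ 3.33729

r = 3.337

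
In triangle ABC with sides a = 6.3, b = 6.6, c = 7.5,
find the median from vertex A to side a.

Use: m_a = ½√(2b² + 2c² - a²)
m_a = ½√(2·6.6² + 2·7.5² − 6.3²) = ½√(2·43.56 + 2·56.25 − 39.69) = ½√(87.12 + 112.5 − 39.69) = ½√159.93
√159.93 ≈ 12.6463, so m_a ≈ 6.32317

m_a = 6.323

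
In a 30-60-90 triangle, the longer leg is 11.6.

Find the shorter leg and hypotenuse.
In a 30-60-90 triangle the sides are in ratio 1 : √3 : 2, so short leg = long leg/√3 and hypotenuse = 2·(short leg).
Short leg = 11.6/√3 ≈ 11.6/1.73205 ≈ 6.69726
Hypotenuse = 2·6.69726 ≈ 13.3945

Short leg = 6.697, Hypotenuse = 13.39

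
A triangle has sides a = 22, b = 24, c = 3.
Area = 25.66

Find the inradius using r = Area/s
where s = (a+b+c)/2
s = (22 + 24 + 3)/2 = 49/2 = 24.5
r = Area/s = 25.66/24.5 ≈ 1.04735

r = 1.047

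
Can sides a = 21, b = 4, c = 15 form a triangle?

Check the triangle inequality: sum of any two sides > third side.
a + b vs c: 21 + 4 = 25 > 15  ✓
a + c vs b: 21 + 15 = 36 > 4  ✓
b + c vs a: 4 + 15 = 19 ≤ 21  ✗

No: 4 + 15 = 19 is not > 21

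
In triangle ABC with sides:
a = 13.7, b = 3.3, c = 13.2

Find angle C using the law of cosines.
c² = a² + b² − 2ab·cos(C)  ⇒  cos(C) = (a² + b² − c²)/(2ab)
cos(C) = (13.7² + 3.3² − 13.2²)/(2·13.7·3.3) = (187.69 + 10.89 − 174.24)/90.42 = 24.34/90.42 ≈ 0.269188
C = arccos(0.269188) ≈ 74.384°

C = 74.38°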